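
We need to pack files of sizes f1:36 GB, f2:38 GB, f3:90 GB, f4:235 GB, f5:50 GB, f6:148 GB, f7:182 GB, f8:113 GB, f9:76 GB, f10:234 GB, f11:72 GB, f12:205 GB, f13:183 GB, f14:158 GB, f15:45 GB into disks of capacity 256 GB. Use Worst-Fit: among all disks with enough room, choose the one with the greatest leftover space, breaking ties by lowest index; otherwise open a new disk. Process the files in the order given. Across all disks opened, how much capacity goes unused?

439

Put f1 (36 GB) in disk 1; 220 GB remain.
Put f2 (38 GB) in disk 1; 182 GB remain.
Put f3 (90 GB) in disk 1; 92 GB remain.
Put f4 (235 GB) in disk 2; 21 GB remain.
Put f5 (50 GB) in disk 1; 42 GB remain.
Put f6 (148 GB) in disk 3; 108 GB remain.
Put f7 (182 GB) in disk 4; 74 GB remain.
Put f8 (113 GB) in disk 5; 143 GB remain.
Put f9 (76 GB) in disk 5; 67 GB remain.
Put f10 (234 GB) in disk 6; 22 GB remain.
Put f11 (72 GB) in disk 3; 36 GB remain.
Put f12 (205 GB) in disk 7; 51 GB remain.
Put f13 (183 GB) in disk 8; 73 GB remain.
Put f14 (158 GB) in disk 9; 98 GB remain.
Put f15 (45 GB) in disk 9; 53 GB remain.
9 disks × 256 GB = 2304 GB; used 1865 GB; unused 439 GB.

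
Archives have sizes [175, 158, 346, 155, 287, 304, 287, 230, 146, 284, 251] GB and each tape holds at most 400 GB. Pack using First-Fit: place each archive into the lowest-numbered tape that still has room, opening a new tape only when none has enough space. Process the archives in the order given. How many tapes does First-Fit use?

8 tapes

175 GB → tape 1 (remaining 225 GB)
158 GB → tape 1 (remaining 67 GB)
346 GB → tape 2 (remaining 54 GB)
155 GB → tape 3 (remaining 245 GB)
287 GB → tape 4 (remaining 113 GB)
304 GB → tape 5 (remaining 96 GB)
287 GB → tape 6 (remaining 113 GB)
230 GB → tape 3 (remaining 15 GB)
146 GB → tape 7 (remaining 254 GB)
284 GB → tape 8 (remaining 116 GB)
251 GB → tape 7 (remaining 3 GB)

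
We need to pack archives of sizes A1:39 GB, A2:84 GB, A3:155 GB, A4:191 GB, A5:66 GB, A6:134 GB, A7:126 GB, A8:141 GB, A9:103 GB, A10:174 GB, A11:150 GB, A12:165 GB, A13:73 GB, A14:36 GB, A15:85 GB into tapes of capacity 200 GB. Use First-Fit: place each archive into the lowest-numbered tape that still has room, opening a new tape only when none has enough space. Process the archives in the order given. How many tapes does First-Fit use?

10

Put A1 (39 GB) in tape 1; 161 GB remain.
Put A2 (84 GB) in tape 1; 77 GB remain.
Put A3 (155 GB) in tape 2; 45 GB remain.
Put A4 (191 GB) in tape 3; 9 GB remain.
Put A5 (66 GB) in tape 1; 11 GB remain.
Put A6 (134 GB) in tape 4; 66 GB remain.
Put A7 (126 GB) in tape 5; 74 GB remain.
Put A8 (141 GB) in tape 6; 59 GB remain.
Put A9 (103 GB) in tape 7; 97 GB remain.
Put A10 (174 GB) in tape 8; 26 GB remain.
Put A11 (150 GB) in tape 9; 50 GB remain.
Put A12 (165 GB) in tape 10; 35 GB remain.
Put A13 (73 GB) in tape 5; 1 GB remain.
Put A14 (36 GB) in tape 2; 9 GB remain.
Put A15 (85 GB) in tape 7; 12 GB remain.
Final tapes: [39,84,66] [155,36] [191] [134] [126,73] [141] [103,85] [174] [150] [165].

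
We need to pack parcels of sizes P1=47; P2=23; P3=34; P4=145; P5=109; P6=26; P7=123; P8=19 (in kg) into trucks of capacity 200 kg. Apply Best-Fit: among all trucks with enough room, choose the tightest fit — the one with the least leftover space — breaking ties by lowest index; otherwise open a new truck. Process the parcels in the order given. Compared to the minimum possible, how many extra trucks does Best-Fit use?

1

Best-Fit: [47,23,34] [145,26,19] [109] [123] → 4 trucks.
Total size 526 kg; any packing needs at least ⌈526/200⌉ = 3 trucks.
An optimal packing achieves that bound: [145,47] [123,34,26] [109,23,19] → 3 trucks.
Excess: 4 − 3 = 1.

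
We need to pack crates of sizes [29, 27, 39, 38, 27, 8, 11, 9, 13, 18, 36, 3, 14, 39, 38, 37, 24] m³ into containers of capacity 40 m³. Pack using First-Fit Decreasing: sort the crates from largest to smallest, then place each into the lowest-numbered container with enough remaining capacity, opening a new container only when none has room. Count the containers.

Sorted descending: 39, 39, 38, 38, 37, 36, 29, 27, 27, 24, 18, 14, 13, 11, 9, 8, 3.
container 1: place 39 m³, 1 m³ left
container 2: place 39 m³, 1 m³ left
container 3: place 38 m³, 2 m³ left
container 4: place 38 m³, 2 m³ left
container 5: place 37 m³, 3 m³ left
container 6: place 36 m³, 4 m³ left
container 7: place 29 m³, 11 m³ left
container 8: place 27 m³, 13 m³ left
container 9: place 27 m³, 13 m³ left
container 10: place 24 m³, 16 m³ left
container 11: place 18 m³, 22 m³ left
container 10: place 14 m³, 2 m³ left
container 8: place 13 m³, 0 m³ left
container 7: place 11 m³, 0 m³ left
container 9: place 9 m³, 4 m³ left
container 11: place 8 m³, 14 m³ left
container 5: place 3 m³, 0 m³ left
Final containers: [39] [39] [38] [38] [37,3] [36] [29,11] [27,13] [27,9] [24,14] [18,8].

11 containers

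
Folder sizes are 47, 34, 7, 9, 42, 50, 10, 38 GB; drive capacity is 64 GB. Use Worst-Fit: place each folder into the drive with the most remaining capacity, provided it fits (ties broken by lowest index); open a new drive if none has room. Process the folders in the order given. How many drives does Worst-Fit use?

47 GB → drive 1 (remaining 17 GB)
34 GB → drive 2 (remaining 30 GB)
7 GB → drive 2 (remaining 23 GB)
9 GB → drive 2 (remaining 14 GB)
42 GB → drive 3 (remaining 22 GB)
50 GB → drive 4 (remaining 14 GB)
10 GB → drive 3 (remaining 12 GB)
38 GB → drive 5 (remaining 26 GB)

5 drives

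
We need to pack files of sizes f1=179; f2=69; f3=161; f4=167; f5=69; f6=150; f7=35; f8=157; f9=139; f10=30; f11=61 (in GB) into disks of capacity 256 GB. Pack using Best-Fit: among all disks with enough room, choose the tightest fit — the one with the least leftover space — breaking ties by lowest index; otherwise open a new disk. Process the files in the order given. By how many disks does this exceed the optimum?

0

Best-Fit: [179,69] [161,35,30] [167,69] [150] [157,61] [139] → 6 disks.
6 files exceed 128 GB (half the capacity), and no two of those can share a disk, so at least 6 disks are needed.
So 6 is already optimal.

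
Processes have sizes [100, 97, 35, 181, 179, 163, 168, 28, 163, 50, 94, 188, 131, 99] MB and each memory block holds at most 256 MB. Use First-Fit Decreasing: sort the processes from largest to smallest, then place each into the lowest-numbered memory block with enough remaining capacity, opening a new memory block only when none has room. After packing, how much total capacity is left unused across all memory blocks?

628

Sorted descending: 188, 181, 179, 168, 163, 163, 131, 100, 99, 97, 94, 50, 35, 28.
memory block 1: place 188 MB, 68 MB left
memory block 2: place 181 MB, 75 MB left
memory block 3: place 179 MB, 77 MB left
memory block 4: place 168 MB, 88 MB left
memory block 5: place 163 MB, 93 MB left
memory block 6: place 163 MB, 93 MB left
memory block 7: place 131 MB, 125 MB left
memory block 7: place 100 MB, 25 MB left
memory block 8: place 99 MB, 157 MB left
memory block 8: place 97 MB, 60 MB left
memory block 9: place 94 MB, 162 MB left
memory block 1: place 50 MB, 18 MB left
memory block 2: place 35 MB, 40 MB left
memory block 2: place 28 MB, 12 MB left
9 memory blocks × 256 MB = 2304 MB; used 1676 MB; unused 628 MB.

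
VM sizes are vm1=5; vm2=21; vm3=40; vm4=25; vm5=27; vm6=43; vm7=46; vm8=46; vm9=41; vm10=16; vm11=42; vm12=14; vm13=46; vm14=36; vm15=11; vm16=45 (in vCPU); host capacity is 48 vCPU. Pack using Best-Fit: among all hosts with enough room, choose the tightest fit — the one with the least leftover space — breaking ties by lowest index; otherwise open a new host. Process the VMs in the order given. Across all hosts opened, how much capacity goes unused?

72

host 1: place vm1 (5 vCPU), 43 vCPU left
host 1: place vm2 (21 vCPU), 22 vCPU left
host 2: place vm3 (40 vCPU), 8 vCPU left
host 3: place vm4 (25 vCPU), 23 vCPU left
host 4: place vm5 (27 vCPU), 21 vCPU left
host 5: place vm6 (43 vCPU), 5 vCPU left
host 6: place vm7 (46 vCPU), 2 vCPU left
host 7: place vm8 (46 vCPU), 2 vCPU left
host 8: place vm9 (41 vCPU), 7 vCPU left
host 4: place vm10 (16 vCPU), 5 vCPU left
host 9: place vm11 (42 vCPU), 6 vCPU left
host 1: place vm12 (14 vCPU), 8 vCPU left
host 10: place vm13 (46 vCPU), 2 vCPU left
host 11: place vm14 (36 vCPU), 12 vCPU left
host 11: place vm15 (11 vCPU), 1 vCPU left
host 12: place vm16 (45 vCPU), 3 vCPU left
12 hosts × 48 vCPU = 576 vCPU; used 504 vCPU; unused 72 vCPU.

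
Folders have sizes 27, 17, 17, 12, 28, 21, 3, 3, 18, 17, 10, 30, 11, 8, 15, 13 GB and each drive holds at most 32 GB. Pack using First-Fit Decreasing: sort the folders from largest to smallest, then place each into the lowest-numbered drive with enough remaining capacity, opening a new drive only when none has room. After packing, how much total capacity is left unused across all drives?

Sorted descending: 30, 28, 27, 21, 18, 17, 17, 17, 15, 13, 12, 11, 10, 8, 3, 3.
drive 1: place 30 GB, 2 GB left
drive 2: place 28 GB, 4 GB left
drive 3: place 27 GB, 5 GB left
drive 4: place 21 GB, 11 GB left
drive 5: place 18 GB, 14 GB left
drive 6: place 17 GB, 15 GB left
drive 7: place 17 GB, 15 GB left
drive 8: place 17 GB, 15 GB left
drive 6: place 15 GB, 0 GB left
drive 5: place 13 GB, 1 GB left
drive 7: place 12 GB, 3 GB left
drive 4: place 11 GB, 0 GB left
drive 8: place 10 GB, 5 GB left
drive 9: place 8 GB, 24 GB left
drive 2: place 3 GB, 1 GB left
drive 3: place 3 GB, 2 GB left
9 drives × 32 GB = 288 GB; used 250 GB; unused 38 GB.

38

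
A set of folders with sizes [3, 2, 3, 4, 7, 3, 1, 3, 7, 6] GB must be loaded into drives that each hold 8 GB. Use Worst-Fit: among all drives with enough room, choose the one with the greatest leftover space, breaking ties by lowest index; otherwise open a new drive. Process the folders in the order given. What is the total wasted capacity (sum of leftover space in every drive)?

3 GB → drive 1 (remaining 5 GB)
2 GB → drive 1 (remaining 3 GB)
3 GB → drive 1 (remaining 0 GB)
4 GB → drive 2 (remaining 4 GB)
7 GB → drive 3 (remaining 1 GB)
3 GB → drive 2 (remaining 1 GB)
1 GB → drive 2 (remaining 0 GB)
3 GB → drive 4 (remaining 5 GB)
7 GB → drive 5 (remaining 1 GB)
6 GB → drive 6 (remaining 2 GB)
6 drives × 8 GB = 48 GB; used 39 GB; unused 9 GB.

9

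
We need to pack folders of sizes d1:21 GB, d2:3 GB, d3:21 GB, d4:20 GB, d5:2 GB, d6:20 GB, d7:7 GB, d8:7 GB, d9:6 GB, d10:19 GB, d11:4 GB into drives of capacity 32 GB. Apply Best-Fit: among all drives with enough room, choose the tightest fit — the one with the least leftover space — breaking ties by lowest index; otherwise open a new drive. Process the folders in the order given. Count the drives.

drive 1: place d1 (21 GB), 11 GB left
drive 1: place d2 (3 GB), 8 GB left
drive 2: place d3 (21 GB), 11 GB left
drive 3: place d4 (20 GB), 12 GB left
drive 1: place d5 (2 GB), 6 GB left
drive 4: place d6 (20 GB), 12 GB left
drive 2: place d7 (7 GB), 4 GB left
drive 3: place d8 (7 GB), 5 GB left
drive 1: place d9 (6 GB), 0 GB left
drive 5: place d10 (19 GB), 13 GB left
drive 2: place d11 (4 GB), 0 GB left

5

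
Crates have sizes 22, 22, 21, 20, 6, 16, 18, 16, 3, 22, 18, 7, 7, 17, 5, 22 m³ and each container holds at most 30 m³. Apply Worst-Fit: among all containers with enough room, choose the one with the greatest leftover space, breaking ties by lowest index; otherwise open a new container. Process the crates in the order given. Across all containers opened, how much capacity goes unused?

container 1: place 22 m³, 8 m³ left
container 2: place 22 m³, 8 m³ left
container 3: place 21 m³, 9 m³ left
container 4: place 20 m³, 10 m³ left
container 4: place 6 m³, 4 m³ left
container 5: place 16 m³, 14 m³ left
container 6: place 18 m³, 12 m³ left
container 7: place 16 m³, 14 m³ left
container 5: place 3 m³, 11 m³ left
container 8: place 22 m³, 8 m³ left
container 9: place 18 m³, 12 m³ left
container 7: place 7 m³, 7 m³ left
container 6: place 7 m³, 5 m³ left
container 10: place 17 m³, 13 m³ left
container 10: place 5 m³, 8 m³ left
container 11: place 22 m³, 8 m³ left
11 containers × 30 m³ = 330 m³; used 242 m³; unused 88 m³.

88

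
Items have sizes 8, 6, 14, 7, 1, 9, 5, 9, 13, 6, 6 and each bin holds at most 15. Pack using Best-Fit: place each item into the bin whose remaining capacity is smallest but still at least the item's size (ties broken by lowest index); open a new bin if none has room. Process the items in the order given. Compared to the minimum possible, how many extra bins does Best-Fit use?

Best-Fit: [8,6,1] [14] [7,6] [9,5] [9,6] [13] → 6 bins.
Total size 84; any packing needs at least ⌈84/15⌉ = 6 bins.
So 6 is already optimal.

0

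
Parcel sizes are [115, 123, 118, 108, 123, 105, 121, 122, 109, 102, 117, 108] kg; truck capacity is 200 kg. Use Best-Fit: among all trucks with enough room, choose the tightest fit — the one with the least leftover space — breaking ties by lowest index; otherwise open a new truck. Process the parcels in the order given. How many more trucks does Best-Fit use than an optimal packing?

Best-Fit: [115] [123] [118] [108] [123] [105] [121] [122] [109] [102] [117] [108] → 12 trucks.
12 parcels exceed 100 kg (half the capacity), and no two of those can share a truck, so at least 12 trucks are needed.
So 12 is already optimal.

0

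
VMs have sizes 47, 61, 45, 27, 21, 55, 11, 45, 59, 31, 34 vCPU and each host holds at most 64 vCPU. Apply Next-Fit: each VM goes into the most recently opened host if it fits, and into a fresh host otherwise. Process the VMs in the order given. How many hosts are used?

47 vCPU → host 1 (remaining 17 vCPU)
61 vCPU → host 2 (remaining 3 vCPU)
45 vCPU → host 3 (remaining 19 vCPU)
27 vCPU → host 4 (remaining 37 vCPU)
21 vCPU → host 4 (remaining 16 vCPU)
55 vCPU → host 5 (remaining 9 vCPU)
11 vCPU → host 6 (remaining 53 vCPU)
45 vCPU → host 6 (remaining 8 vCPU)
59 vCPU → host 7 (remaining 5 vCPU)
31 vCPU → host 8 (remaining 33 vCPU)
34 vCPU → host 9 (remaining 30 vCPU)
Final hosts: [47] [61] [45] [27,21] [55] [11,45] [59] [31] [34].

9 hosts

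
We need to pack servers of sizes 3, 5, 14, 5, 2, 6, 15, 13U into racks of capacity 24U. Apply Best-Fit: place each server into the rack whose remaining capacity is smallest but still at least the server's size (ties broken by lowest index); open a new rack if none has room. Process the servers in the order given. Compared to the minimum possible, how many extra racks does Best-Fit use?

0

Best-Fit: [3,5,14,2] [5,6,13] [15] → 3 racks.
Total size 63U; any packing needs at least ⌈63/24⌉ = 3 racks.
So 3 is already optimal.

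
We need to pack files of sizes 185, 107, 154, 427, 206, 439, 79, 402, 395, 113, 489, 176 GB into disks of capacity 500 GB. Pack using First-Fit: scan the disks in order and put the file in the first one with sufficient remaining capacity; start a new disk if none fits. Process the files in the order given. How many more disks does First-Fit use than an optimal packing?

First-Fit: [185,107,154] [427] [206,79,113] [439] [402] [395] [489] [176] → 8 disks.
Total size 3172 GB; any packing needs at least ⌈3172/500⌉ = 7 disks.
An optimal packing achieves that bound: [489] [439] [427] [402,79] [395] [206,185,107] [176,154,113] → 7 disks.
Excess: 8 − 7 = 1.

1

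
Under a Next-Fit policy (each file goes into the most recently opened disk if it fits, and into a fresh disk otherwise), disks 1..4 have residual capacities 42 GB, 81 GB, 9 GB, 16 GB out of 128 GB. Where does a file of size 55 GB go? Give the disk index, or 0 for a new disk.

Next-Fit only looks at disk 4, which has 16 GB free.
55 GB does not fit, so a new disk is opened.

0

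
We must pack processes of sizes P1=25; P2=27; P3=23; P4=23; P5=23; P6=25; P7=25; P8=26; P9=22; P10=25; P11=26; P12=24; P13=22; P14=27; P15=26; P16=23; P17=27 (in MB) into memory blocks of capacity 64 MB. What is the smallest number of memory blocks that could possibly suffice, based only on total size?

7 memory blocks

Total size = 25 + 27 + 23 + 23 + 23 + 25 + 25 + 26 + 22 + 25 + 26 + 24 + 22 + 27 + 26 + 23 + 27 = 419 MB.
⌈419 / 64⌉ = 7.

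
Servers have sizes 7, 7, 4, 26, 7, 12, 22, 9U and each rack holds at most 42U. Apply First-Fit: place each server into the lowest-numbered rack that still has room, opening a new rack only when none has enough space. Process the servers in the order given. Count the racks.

3

7U → rack 1 (remaining 35U)
7U → rack 1 (remaining 28U)
4U → rack 1 (remaining 24U)
26U → rack 2 (remaining 16U)
7U → rack 1 (remaining 17U)
12U → rack 1 (remaining 5U)
22U → rack 3 (remaining 20U)
9U → rack 2 (remaining 7U)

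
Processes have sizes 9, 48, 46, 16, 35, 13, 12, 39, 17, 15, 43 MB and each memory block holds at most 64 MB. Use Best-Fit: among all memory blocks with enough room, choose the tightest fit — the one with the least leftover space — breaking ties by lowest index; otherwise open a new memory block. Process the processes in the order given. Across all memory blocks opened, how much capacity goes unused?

9 MB → memory block 1 (remaining 55 MB)
48 MB → memory block 1 (remaining 7 MB)
46 MB → memory block 2 (remaining 18 MB)
16 MB → memory block 2 (remaining 2 MB)
35 MB → memory block 3 (remaining 29 MB)
13 MB → memory block 3 (remaining 16 MB)
12 MB → memory block 3 (remaining 4 MB)
39 MB → memory block 4 (remaining 25 MB)
17 MB → memory block 4 (remaining 8 MB)
15 MB → memory block 5 (remaining 49 MB)
43 MB → memory block 5 (remaining 6 MB)
5 memory blocks × 64 MB = 320 MB; used 293 MB; unused 27 MB.

27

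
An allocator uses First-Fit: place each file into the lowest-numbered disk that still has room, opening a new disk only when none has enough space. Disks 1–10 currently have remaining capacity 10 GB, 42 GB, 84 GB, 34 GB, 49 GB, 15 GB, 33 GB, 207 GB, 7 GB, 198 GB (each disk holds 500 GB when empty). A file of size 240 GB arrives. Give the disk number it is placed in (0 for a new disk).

No disk has ≥ 240 GB free, so a new disk is opened.

0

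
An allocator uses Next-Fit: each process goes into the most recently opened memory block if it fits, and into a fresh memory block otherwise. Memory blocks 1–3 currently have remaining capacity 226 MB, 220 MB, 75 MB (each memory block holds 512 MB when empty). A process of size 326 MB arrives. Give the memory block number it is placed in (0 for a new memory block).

0

Next-Fit only looks at memory block 3, which has 75 MB free.
326 MB does not fit, so a new memory block is opened.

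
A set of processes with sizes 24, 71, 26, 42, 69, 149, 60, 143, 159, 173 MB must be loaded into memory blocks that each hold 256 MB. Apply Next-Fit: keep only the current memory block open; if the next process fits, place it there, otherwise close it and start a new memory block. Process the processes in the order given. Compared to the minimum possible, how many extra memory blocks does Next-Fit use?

Next-Fit: [24,71,26,42,69] [149,60] [143] [159] [173] → 5 memory blocks.
Total size 916 MB; any packing needs at least ⌈916/256⌉ = 4 memory blocks.
An optimal packing achieves that bound: [173,71] [159,69,26] [149,60,42] [143,24] → 4 memory blocks.
Excess: 5 − 4 = 1.

1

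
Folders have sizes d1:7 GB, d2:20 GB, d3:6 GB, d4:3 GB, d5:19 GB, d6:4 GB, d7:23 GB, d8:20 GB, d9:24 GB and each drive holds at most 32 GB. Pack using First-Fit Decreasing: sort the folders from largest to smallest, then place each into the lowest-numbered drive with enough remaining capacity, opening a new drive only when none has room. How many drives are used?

Sorted descending: 24, 23, 20, 20, 19, 7, 6, 4, 3.
24 GB → drive 1 (remaining 8 GB)
23 GB → drive 2 (remaining 9 GB)
20 GB → drive 3 (remaining 12 GB)
20 GB → drive 4 (remaining 12 GB)
19 GB → drive 5 (remaining 13 GB)
7 GB → drive 1 (remaining 1 GB)
6 GB → drive 2 (remaining 3 GB)
4 GB → drive 3 (remaining 8 GB)
3 GB → drive 2 (remaining 0 GB)

5 drives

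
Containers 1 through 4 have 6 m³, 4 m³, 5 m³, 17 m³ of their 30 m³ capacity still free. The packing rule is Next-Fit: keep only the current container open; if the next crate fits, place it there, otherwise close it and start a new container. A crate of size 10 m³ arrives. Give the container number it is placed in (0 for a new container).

Next-Fit only looks at container 4, which has 17 m³ free.
10 m³ fits there.

4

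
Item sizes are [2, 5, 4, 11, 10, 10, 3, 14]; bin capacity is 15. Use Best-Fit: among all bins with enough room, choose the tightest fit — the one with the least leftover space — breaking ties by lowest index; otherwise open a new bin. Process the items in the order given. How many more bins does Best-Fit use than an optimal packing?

Best-Fit: [2,5,4,3] [11] [10] [10] [14] → 5 bins.
Total size 59; any packing needs at least ⌈59/15⌉ = 4 bins.
An optimal packing achieves that bound: [14] [11,4] [10,5] [10,3,2] → 4 bins.
Excess: 5 − 4 = 1.

1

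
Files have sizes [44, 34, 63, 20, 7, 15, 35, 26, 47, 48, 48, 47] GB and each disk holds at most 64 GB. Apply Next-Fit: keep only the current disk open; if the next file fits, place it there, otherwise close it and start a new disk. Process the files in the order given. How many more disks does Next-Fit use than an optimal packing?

1

Next-Fit: [44] [34] [63] [20,7,15] [35,26] [47] [48] [48] [47] → 9 disks.
8 files exceed 32 GB (half the capacity), and no two of those can share a disk, so at least 8 disks are needed.
An optimal packing achieves that bound: [63] [48,15] [48,7] [47] [47] [44,20] [35,26] [34] → 8 disks.
Excess: 9 − 8 = 1.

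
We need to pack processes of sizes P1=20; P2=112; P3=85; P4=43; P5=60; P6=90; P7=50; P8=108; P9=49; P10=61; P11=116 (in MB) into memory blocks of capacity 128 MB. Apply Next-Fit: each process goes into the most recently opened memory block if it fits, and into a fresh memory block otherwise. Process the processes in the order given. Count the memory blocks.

memory block 1: place P1 (20 MB), 108 MB left
memory block 2: place P2 (112 MB), 16 MB left
memory block 3: place P3 (85 MB), 43 MB left
memory block 3: place P4 (43 MB), 0 MB left
memory block 4: place P5 (60 MB), 68 MB left
memory block 5: place P6 (90 MB), 38 MB left
memory block 6: place P7 (50 MB), 78 MB left
memory block 7: place P8 (108 MB), 20 MB left
memory block 8: place P9 (49 MB), 79 MB left
memory block 8: place P10 (61 MB), 18 MB left
memory block 9: place P11 (116 MB), 12 MB left
Final memory blocks: [20] [112] [85,43] [60] [90] [50] [108] [49,61] [116].

9 memory blocks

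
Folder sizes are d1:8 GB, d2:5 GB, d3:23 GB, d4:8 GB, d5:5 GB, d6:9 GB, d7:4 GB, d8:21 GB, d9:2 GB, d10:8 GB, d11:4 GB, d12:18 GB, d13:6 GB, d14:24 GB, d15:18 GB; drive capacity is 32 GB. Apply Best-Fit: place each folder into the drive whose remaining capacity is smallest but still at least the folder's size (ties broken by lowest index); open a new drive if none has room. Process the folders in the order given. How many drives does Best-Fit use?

drive 1: place d1 (8 GB), 24 GB left
drive 1: place d2 (5 GB), 19 GB left
drive 2: place d3 (23 GB), 9 GB left
drive 2: place d4 (8 GB), 1 GB left
drive 1: place d5 (5 GB), 14 GB left
drive 1: place d6 (9 GB), 5 GB left
drive 1: place d7 (4 GB), 1 GB left
drive 3: place d8 (21 GB), 11 GB left
drive 3: place d9 (2 GB), 9 GB left
drive 3: place d10 (8 GB), 1 GB left
drive 4: place d11 (4 GB), 28 GB left
drive 4: place d12 (18 GB), 10 GB left
drive 4: place d13 (6 GB), 4 GB left
drive 5: place d14 (24 GB), 8 GB left
drive 6: place d15 (18 GB), 14 GB left
Final drives: [8,5,5,9,4] [23,8] [21,2,8] [4,18,6] [24] [18].

6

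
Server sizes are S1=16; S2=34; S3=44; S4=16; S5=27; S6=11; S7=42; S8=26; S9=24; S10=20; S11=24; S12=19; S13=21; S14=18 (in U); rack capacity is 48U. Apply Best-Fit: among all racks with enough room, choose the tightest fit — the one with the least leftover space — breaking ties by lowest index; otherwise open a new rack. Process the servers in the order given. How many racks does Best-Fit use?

rack 1: place S1 (16U), 32U left
rack 2: place S2 (34U), 14U left
rack 3: place S3 (44U), 4U left
rack 1: place S4 (16U), 16U left
rack 4: place S5 (27U), 21U left
rack 2: place S6 (11U), 3U left
rack 5: place S7 (42U), 6U left
rack 6: place S8 (26U), 22U left
rack 7: place S9 (24U), 24U left
rack 4: place S10 (20U), 1U left
rack 7: place S11 (24U), 0U left
rack 6: place S12 (19U), 3U left
rack 8: place S13 (21U), 27U left
rack 8: place S14 (18U), 9U left
Final racks: [16,16] [34,11] [44] [27,20] [42] [26,19] [24,24] [21,18].

8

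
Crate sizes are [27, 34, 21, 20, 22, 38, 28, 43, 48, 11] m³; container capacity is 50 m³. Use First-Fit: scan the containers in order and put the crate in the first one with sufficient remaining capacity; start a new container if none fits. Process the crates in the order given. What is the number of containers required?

7

27 m³ → container 1 (remaining 23 m³)
34 m³ → container 2 (remaining 16 m³)
21 m³ → container 1 (remaining 2 m³)
20 m³ → container 3 (remaining 30 m³)
22 m³ → container 3 (remaining 8 m³)
38 m³ → container 4 (remaining 12 m³)
28 m³ → container 5 (remaining 22 m³)
43 m³ → container 6 (remaining 7 m³)
48 m³ → container 7 (remaining 2 m³)
11 m³ → container 2 (remaining 5 m³)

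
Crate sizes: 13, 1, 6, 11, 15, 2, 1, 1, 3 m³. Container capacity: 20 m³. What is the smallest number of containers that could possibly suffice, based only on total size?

3 containers

Total size = 13 + 1 + 6 + 11 + 15 + 2 + 1 + 1 + 3 = 53 m³.
⌈53 / 20⌉ = 3.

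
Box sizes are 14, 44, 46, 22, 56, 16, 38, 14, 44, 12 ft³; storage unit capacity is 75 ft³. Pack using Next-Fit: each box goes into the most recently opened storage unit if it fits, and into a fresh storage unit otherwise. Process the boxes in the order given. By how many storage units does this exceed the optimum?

Next-Fit: [14,44] [46,22] [56,16] [38,14] [44,12] → 5 storage units.
Total size 306 ft³; any packing needs at least ⌈306/75⌉ = 5 storage units.
So 5 is already optimal.

0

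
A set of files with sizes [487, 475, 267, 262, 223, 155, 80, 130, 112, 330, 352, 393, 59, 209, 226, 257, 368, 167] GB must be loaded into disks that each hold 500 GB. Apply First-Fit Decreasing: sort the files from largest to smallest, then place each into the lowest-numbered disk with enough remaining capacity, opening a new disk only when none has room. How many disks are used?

Sorted descending: 487, 475, 393, 368, 352, 330, 267, 262, 257, 226, 223, 209, 167, 155, 130, 112, 80, 59.
Put 487 GB in disk 1; 13 GB remain.
Put 475 GB in disk 2; 25 GB remain.
Put 393 GB in disk 3; 107 GB remain.
Put 368 GB in disk 4; 132 GB remain.
Put 352 GB in disk 5; 148 GB remain.
Put 330 GB in disk 6; 170 GB remain.
Put 267 GB in disk 7; 233 GB remain.
Put 262 GB in disk 8; 238 GB remain.
Put 257 GB in disk 9; 243 GB remain.
Put 226 GB in disk 7; 7 GB remain.
Put 223 GB in disk 8; 15 GB remain.
Put 209 GB in disk 9; 34 GB remain.
Put 167 GB in disk 6; 3 GB remain.
Put 155 GB in disk 10; 345 GB remain.
Put 130 GB in disk 4; 2 GB remain.
Put 112 GB in disk 5; 36 GB remain.
Put 80 GB in disk 3; 27 GB remain.
Put 59 GB in disk 10; 286 GB remain.

10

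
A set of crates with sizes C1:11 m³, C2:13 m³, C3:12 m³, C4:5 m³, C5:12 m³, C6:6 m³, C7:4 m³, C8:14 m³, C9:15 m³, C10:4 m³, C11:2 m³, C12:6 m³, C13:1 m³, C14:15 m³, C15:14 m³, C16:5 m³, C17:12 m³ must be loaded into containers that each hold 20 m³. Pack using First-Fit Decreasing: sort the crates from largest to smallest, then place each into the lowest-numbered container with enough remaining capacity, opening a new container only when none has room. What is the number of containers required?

Sorted descending: 15, 15, 14, 14, 13, 12, 12, 12, 11, 6, 6, 5, 5, 4, 4, 2, 1.
15 m³ → container 1 (remaining 5 m³)
15 m³ → container 2 (remaining 5 m³)
14 m³ → container 3 (remaining 6 m³)
14 m³ → container 4 (remaining 6 m³)
13 m³ → container 5 (remaining 7 m³)
12 m³ → container 6 (remaining 8 m³)
12 m³ → container 7 (remaining 8 m³)
12 m³ → container 8 (remaining 8 m³)
11 m³ → container 9 (remaining 9 m³)
6 m³ → container 3 (remaining 0 m³)
6 m³ → container 4 (remaining 0 m³)
5 m³ → container 1 (remaining 0 m³)
5 m³ → container 2 (remaining 0 m³)
4 m³ → container 5 (remaining 3 m³)
4 m³ → container 6 (remaining 4 m³)
2 m³ → container 5 (remaining 1 m³)
1 m³ → container 5 (remaining 0 m³)
Final containers: [15,5] [15,5] [14,6] [14,6] [13,4,2,1] [12,4] [12] [12] [11].

9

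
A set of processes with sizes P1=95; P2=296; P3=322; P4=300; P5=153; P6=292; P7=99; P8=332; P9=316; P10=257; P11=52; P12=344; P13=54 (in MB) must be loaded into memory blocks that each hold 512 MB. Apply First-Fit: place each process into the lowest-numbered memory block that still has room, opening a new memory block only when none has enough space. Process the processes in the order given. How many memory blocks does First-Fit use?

memory block 1: place P1 (95 MB), 417 MB left
memory block 1: place P2 (296 MB), 121 MB left
memory block 2: place P3 (322 MB), 190 MB left
memory block 3: place P4 (300 MB), 212 MB left
memory block 2: place P5 (153 MB), 37 MB left
memory block 4: place P6 (292 MB), 220 MB left
memory block 1: place P7 (99 MB), 22 MB left
memory block 5: place P8 (332 MB), 180 MB left
memory block 6: place P9 (316 MB), 196 MB left
memory block 7: place P10 (257 MB), 255 MB left
memory block 3: place P11 (52 MB), 160 MB left
memory block 8: place P12 (344 MB), 168 MB left
memory block 3: place P13 (54 MB), 106 MB left

8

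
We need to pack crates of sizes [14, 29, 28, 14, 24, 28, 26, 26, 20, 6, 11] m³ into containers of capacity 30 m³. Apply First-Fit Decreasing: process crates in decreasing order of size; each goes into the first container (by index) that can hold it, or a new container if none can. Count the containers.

9 containers

Sorted descending: 29, 28, 28, 26, 26, 24, 20, 14, 14, 11, 6.
Put 29 m³ in container 1; 1 m³ remain.
Put 28 m³ in container 2; 2 m³ remain.
Put 28 m³ in container 3; 2 m³ remain.
Put 26 m³ in container 4; 4 m³ remain.
Put 26 m³ in container 5; 4 m³ remain.
Put 24 m³ in container 6; 6 m³ remain.
Put 20 m³ in container 7; 10 m³ remain.
Put 14 m³ in container 8; 16 m³ remain.
Put 14 m³ in container 8; 2 m³ remain.
Put 11 m³ in container 9; 19 m³ remain.
Put 6 m³ in container 6; 0 m³ remain.
Final containers: [29] [28] [28] [26] [26] [24,6] [20] [14,14] [11].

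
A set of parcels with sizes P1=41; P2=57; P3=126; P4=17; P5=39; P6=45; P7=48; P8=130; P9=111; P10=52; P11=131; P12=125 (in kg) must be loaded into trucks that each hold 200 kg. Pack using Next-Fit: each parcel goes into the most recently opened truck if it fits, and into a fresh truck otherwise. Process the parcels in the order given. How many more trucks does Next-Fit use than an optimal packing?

Next-Fit: [41,57] [126,17,39] [45,48] [130] [111,52] [131] [125] → 7 trucks.
Total size 922 kg; any packing needs at least ⌈922/200⌉ = 5 trucks.
An optimal packing achieves that bound: [131,57] [130,52,17] [126,48] [125,45] [111,41,39] → 5 trucks.
Excess: 7 − 5 = 2.

2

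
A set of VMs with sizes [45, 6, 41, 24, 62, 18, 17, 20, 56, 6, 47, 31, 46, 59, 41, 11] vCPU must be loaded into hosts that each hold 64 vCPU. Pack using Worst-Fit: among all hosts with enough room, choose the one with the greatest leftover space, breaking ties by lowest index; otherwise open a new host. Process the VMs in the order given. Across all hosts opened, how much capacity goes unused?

110

45 vCPU → host 1 (remaining 19 vCPU)
6 vCPU → host 1 (remaining 13 vCPU)
41 vCPU → host 2 (remaining 23 vCPU)
24 vCPU → host 3 (remaining 40 vCPU)
62 vCPU → host 4 (remaining 2 vCPU)
18 vCPU → host 3 (remaining 22 vCPU)
17 vCPU → host 2 (remaining 6 vCPU)
20 vCPU → host 3 (remaining 2 vCPU)
56 vCPU → host 5 (remaining 8 vCPU)
6 vCPU → host 1 (remaining 7 vCPU)
47 vCPU → host 6 (remaining 17 vCPU)
31 vCPU → host 7 (remaining 33 vCPU)
46 vCPU → host 8 (remaining 18 vCPU)
59 vCPU → host 9 (remaining 5 vCPU)
41 vCPU → host 10 (remaining 23 vCPU)
11 vCPU → host 7 (remaining 22 vCPU)
10 hosts × 64 vCPU = 640 vCPU; used 530 vCPU; unused 110 vCPU.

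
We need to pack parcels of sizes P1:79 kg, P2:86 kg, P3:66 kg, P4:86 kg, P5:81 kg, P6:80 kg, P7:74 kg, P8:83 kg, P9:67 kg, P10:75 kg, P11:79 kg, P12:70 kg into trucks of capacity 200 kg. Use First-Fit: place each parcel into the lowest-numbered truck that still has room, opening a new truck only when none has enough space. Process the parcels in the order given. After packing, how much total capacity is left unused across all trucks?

Put P1 (79 kg) in truck 1; 121 kg remain.
Put P2 (86 kg) in truck 1; 35 kg remain.
Put P3 (66 kg) in truck 2; 134 kg remain.
Put P4 (86 kg) in truck 2; 48 kg remain.
Put P5 (81 kg) in truck 3; 119 kg remain.
Put P6 (80 kg) in truck 3; 39 kg remain.
Put P7 (74 kg) in truck 4; 126 kg remain.
Put P8 (83 kg) in truck 4; 43 kg remain.
Put P9 (67 kg) in truck 5; 133 kg remain.
Put P10 (75 kg) in truck 5; 58 kg remain.
Put P11 (79 kg) in truck 6; 121 kg remain.
Put P12 (70 kg) in truck 6; 51 kg remain.
6 trucks × 200 kg = 1200 kg; used 926 kg; unused 274 kg.

274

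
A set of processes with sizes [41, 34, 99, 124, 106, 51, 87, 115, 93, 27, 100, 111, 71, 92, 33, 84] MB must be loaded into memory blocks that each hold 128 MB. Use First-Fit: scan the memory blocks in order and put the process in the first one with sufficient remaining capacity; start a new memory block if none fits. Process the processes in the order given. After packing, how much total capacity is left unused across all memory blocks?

268

41 MB → memory block 1 (remaining 87 MB)
34 MB → memory block 1 (remaining 53 MB)
99 MB → memory block 2 (remaining 29 MB)
124 MB → memory block 3 (remaining 4 MB)
106 MB → memory block 4 (remaining 22 MB)
51 MB → memory block 1 (remaining 2 MB)
87 MB → memory block 5 (remaining 41 MB)
115 MB → memory block 6 (remaining 13 MB)
93 MB → memory block 7 (remaining 35 MB)
27 MB → memory block 2 (remaining 2 MB)
100 MB → memory block 8 (remaining 28 MB)
111 MB → memory block 9 (remaining 17 MB)
71 MB → memory block 10 (remaining 57 MB)
92 MB → memory block 11 (remaining 36 MB)
33 MB → memory block 5 (remaining 8 MB)
84 MB → memory block 12 (remaining 44 MB)
12 memory blocks × 128 MB = 1536 MB; used 1268 MB; unused 268 MB.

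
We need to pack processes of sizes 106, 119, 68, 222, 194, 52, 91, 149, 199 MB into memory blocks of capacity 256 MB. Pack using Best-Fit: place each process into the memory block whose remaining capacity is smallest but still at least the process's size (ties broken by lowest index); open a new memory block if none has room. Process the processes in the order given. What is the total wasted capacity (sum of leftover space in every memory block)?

106 MB → memory block 1 (remaining 150 MB)
119 MB → memory block 1 (remaining 31 MB)
68 MB → memory block 2 (remaining 188 MB)
222 MB → memory block 3 (remaining 34 MB)
194 MB → memory block 4 (remaining 62 MB)
52 MB → memory block 4 (remaining 10 MB)
91 MB → memory block 2 (remaining 97 MB)
149 MB → memory block 5 (remaining 107 MB)
199 MB → memory block 6 (remaining 57 MB)
6 memory blocks × 256 MB = 1536 MB; used 1200 MB; unused 336 MB.

336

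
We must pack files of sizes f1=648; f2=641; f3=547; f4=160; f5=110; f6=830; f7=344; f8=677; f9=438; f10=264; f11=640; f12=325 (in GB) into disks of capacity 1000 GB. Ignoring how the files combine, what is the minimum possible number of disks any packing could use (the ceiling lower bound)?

Total size = 648 + 641 + 547 + 160 + 110 + 830 + 344 + 677 + 438 + 264 + 640 + 325 = 5624 GB.
⌈5624 / 1000⌉ = 6.

6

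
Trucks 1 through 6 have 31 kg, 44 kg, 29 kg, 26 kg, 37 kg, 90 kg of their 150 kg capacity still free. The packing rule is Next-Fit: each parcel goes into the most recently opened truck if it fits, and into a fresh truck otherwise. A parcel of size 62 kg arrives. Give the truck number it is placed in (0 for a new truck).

Next-Fit only looks at truck 6, which has 90 kg free.
62 kg fits there.

6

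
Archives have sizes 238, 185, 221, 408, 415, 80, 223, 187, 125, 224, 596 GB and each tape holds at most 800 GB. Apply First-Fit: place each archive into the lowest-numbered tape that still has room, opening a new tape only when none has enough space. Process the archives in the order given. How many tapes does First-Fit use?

5

238 GB → tape 1 (remaining 562 GB)
185 GB → tape 1 (remaining 377 GB)
221 GB → tape 1 (remaining 156 GB)
408 GB → tape 2 (remaining 392 GB)
415 GB → tape 3 (remaining 385 GB)
80 GB → tape 1 (remaining 76 GB)
223 GB → tape 2 (remaining 169 GB)
187 GB → tape 3 (remaining 198 GB)
125 GB → tape 2 (remaining 44 GB)
224 GB → tape 4 (remaining 576 GB)
596 GB → tape 5 (remaining 204 GB)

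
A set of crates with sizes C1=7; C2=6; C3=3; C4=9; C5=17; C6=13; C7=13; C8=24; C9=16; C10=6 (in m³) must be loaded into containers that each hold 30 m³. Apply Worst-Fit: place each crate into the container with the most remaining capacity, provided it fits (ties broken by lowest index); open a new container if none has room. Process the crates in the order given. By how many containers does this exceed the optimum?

0

Worst-Fit: [7,6,3,9] [17,13] [13,16] [24,6] → 4 containers.
Total size 114 m³; any packing needs at least ⌈114/30⌉ = 4 containers.
So 4 is already optimal.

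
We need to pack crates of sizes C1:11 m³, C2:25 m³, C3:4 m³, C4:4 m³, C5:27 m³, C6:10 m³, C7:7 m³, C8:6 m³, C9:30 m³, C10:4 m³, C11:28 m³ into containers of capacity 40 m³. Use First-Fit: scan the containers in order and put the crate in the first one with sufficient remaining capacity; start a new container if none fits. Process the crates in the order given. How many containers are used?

5

container 1: place C1 (11 m³), 29 m³ left
container 1: place C2 (25 m³), 4 m³ left
container 1: place C3 (4 m³), 0 m³ left
container 2: place C4 (4 m³), 36 m³ left
container 2: place C5 (27 m³), 9 m³ left
container 3: place C6 (10 m³), 30 m³ left
container 2: place C7 (7 m³), 2 m³ left
container 3: place C8 (6 m³), 24 m³ left
container 4: place C9 (30 m³), 10 m³ left
container 3: place C10 (4 m³), 20 m³ left
container 5: place C11 (28 m³), 12 m³ left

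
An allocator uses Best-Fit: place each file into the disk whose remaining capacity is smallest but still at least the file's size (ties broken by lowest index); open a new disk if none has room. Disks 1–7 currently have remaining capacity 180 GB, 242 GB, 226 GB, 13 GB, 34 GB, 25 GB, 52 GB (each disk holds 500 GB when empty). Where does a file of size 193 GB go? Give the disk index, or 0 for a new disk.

Disks with room: disk 2 (242 GB), disk 3 (226 GB).
Tightest fit is disk 3 with 226 GB free.

3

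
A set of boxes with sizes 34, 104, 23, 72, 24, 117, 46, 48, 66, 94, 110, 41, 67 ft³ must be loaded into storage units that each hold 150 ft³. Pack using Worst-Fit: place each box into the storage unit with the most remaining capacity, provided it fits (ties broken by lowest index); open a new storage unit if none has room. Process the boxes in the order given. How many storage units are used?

Put 34 ft³ in storage unit 1; 116 ft³ remain.
Put 104 ft³ in storage unit 1; 12 ft³ remain.
Put 23 ft³ in storage unit 2; 127 ft³ remain.
Put 72 ft³ in storage unit 2; 55 ft³ remain.
Put 24 ft³ in storage unit 2; 31 ft³ remain.
Put 117 ft³ in storage unit 3; 33 ft³ remain.
Put 46 ft³ in storage unit 4; 104 ft³ remain.
Put 48 ft³ in storage unit 4; 56 ft³ remain.
Put 66 ft³ in storage unit 5; 84 ft³ remain.
Put 94 ft³ in storage unit 6; 56 ft³ remain.
Put 110 ft³ in storage unit 7; 40 ft³ remain.
Put 41 ft³ in storage unit 5; 43 ft³ remain.
Put 67 ft³ in storage unit 8; 83 ft³ remain.
Final storage units: [34,104] [23,72,24] [117] [46,48] [66,41] [94] [110] [67].

8 storage units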